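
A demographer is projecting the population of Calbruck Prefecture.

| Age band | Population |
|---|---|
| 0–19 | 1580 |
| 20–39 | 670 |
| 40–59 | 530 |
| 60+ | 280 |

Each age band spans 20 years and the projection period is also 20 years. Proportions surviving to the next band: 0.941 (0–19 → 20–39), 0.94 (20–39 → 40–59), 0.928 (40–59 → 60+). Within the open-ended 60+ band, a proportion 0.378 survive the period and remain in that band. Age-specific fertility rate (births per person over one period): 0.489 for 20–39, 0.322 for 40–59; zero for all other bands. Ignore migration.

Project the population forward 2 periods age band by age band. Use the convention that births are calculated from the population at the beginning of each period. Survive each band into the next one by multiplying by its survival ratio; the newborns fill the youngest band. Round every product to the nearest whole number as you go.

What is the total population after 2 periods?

Numbering the groups 1..4 from youngest to oldest:
After projecting period 1:
Births: 670 * 0.489 = 328  |  530 * 0.322 = 171 → total 499
Group 2: 1580 * 0.941 = 1487
Group 3: 670 * 0.94 = 630
Group 4: 530 * 0.928 + 280 * 0.378 = 492 + 106 = 598
→ [499, 1487, 630, 598]
After projecting period 2:
Births: 1487 * 0.489 = 727  |  630 * 0.322 = 203 → total 930
Group 2: 499 * 0.941 = 470
Group 3: 1487 * 0.94 = 1398
Group 4: 630 * 0.928 + 598 * 0.378 = 585 + 226 = 811
→ [930, 470, 1398, 811]
Total after period 2: 930 + 470 + 1398 + 811 = 3609

3609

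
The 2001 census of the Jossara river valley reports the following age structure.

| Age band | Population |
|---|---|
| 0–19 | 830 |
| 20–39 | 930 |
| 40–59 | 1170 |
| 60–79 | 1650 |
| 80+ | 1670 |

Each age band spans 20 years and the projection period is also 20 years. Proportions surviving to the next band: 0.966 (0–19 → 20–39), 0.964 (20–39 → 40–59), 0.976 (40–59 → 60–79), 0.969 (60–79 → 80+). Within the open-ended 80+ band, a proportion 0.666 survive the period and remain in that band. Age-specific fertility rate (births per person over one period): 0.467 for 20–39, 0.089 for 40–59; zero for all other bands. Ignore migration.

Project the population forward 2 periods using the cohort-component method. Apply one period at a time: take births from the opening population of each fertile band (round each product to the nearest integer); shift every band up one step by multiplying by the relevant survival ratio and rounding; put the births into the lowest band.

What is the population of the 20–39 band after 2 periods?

Let group 1 be 0–19 through group 5 = 80+.
Period 1.
Births: 930 × 0.467 = 434  |  1170 × 0.089 = 104 → total 538
Group 2: 830 × 0.966 = 802
Group 3: 930 × 0.964 = 897
Group 4: 1170 × 0.976 = 1142
Group 5: 1650 × 0.969 + 1670 × 0.666 = 1599 + 1112 = 2711
Giving 538 / 802 / 897 / 1142 / 2711.
Period 2.
Births: 802 × 0.467 = 375  |  897 × 0.089 = 80 → total 455
Group 2: 538 × 0.966 = 520
Group 3: 802 × 0.964 = 773
Group 4: 897 × 0.976 = 875
Group 5: 1142 × 0.969 + 2711 × 0.666 = 1107 + 1806 = 2913
Giving 455 / 520 / 773 / 875 / 2913.

520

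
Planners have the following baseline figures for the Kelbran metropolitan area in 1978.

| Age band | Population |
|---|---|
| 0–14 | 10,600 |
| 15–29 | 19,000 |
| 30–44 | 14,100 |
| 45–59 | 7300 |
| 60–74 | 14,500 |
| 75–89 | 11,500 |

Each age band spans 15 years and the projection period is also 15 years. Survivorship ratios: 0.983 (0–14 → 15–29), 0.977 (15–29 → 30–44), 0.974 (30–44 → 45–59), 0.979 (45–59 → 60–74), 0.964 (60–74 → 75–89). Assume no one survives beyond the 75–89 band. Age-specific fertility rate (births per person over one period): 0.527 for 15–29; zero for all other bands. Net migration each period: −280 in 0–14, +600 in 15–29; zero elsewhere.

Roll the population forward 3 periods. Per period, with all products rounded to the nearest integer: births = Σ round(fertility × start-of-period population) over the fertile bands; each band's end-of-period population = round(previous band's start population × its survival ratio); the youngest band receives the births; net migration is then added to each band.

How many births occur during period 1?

10013

Numbering the groups 1..6 from youngest to oldest:
Period 1.
Births: 19000 × 0.527 = 10013
Group 2: 10600 × 0.983 = 10420
Group 3: 19000 × 0.977 = 18563
Group 4: 14100 × 0.974 = 13733
Group 5: 7300 × 0.979 = 7147
Group 6: 14500 × 0.964 = 13978
Net migration: Group 1 − 280 → 9733; Group 2 + 600 → 11020
Population now: 0–14=9733, 15–29=11020, 30–44=18563, 45–59=13733, 60–74=7147, 75–89=13978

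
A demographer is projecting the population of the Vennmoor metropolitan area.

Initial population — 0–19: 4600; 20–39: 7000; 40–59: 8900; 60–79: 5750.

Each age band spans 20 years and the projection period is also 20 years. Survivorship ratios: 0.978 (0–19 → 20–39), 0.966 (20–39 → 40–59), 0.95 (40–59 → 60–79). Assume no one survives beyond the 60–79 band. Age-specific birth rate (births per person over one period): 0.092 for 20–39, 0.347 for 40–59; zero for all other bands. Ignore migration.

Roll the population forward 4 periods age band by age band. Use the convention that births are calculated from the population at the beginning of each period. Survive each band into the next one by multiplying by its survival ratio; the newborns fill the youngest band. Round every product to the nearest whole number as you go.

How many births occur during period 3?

After projecting period 1:
Births: 7000 × 0.092 = 644  |  8900 × 0.347 = 3088 → 3732
20–39: 4600 × 0.978 = 4499
40–59: 7000 × 0.966 = 6762
60–79: 8900 × 0.95 = 8455
Population now: 0–19=3732, 20–39=4499, 40–59=6762, 60–79=8455
After projecting period 2:
Births: 4499 × 0.092 = 414  |  6762 × 0.347 = 2346 → 2760
20–39: 3732 × 0.978 = 3650
40–59: 4499 × 0.966 = 4346
60–79: 6762 × 0.95 = 6424
Population now: 0–19=2760, 20–39=3650, 40–59=4346, 60–79=6424
After projecting period 3:
Births: 3650 × 0.092 = 336  |  4346 × 0.347 = 1508 → 1844
20–39: 2760 × 0.978 = 2699
40–59: 3650 × 0.966 = 3526
60–79: 4346 × 0.95 = 4129
Population now: 0–19=1844, 20–39=2699, 40–59=3526, 60–79=4129

1844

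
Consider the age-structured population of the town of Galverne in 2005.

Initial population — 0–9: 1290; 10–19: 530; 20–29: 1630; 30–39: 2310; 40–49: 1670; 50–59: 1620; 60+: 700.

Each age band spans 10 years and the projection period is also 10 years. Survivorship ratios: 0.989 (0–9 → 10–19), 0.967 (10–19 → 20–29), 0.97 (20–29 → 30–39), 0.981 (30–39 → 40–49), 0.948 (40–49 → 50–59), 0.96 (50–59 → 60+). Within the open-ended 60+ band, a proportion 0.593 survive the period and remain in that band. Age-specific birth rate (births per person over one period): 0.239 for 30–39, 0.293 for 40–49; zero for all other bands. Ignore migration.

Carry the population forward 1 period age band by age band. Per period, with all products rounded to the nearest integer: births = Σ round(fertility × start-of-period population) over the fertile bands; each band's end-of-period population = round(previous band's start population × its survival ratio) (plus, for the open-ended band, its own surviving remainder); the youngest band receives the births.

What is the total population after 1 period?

Call the groups 1 to 7, youngest first.
Period 1:
Births: 2310 × 0.239 = 552, 1670 × 0.293 = 489 — total 1041
Group 2: 1290 × 0.989 = 1276
Group 3: 530 × 0.967 = 513
Group 4: 1630 × 0.97 = 1581
Group 5: 2310 × 0.981 = 2266
Group 6: 1670 × 0.948 = 1583
Group 7: 1620 × 0.96 + 700 × 0.593 = 1555 + 415 = 1970
→ [1041, 1276, 513, 1581, 2266, 1583, 1970]
Total after period 1: 1041 + 1276 + 513 + 1581 + 2266 + 1583 + 1970 = 10230

10230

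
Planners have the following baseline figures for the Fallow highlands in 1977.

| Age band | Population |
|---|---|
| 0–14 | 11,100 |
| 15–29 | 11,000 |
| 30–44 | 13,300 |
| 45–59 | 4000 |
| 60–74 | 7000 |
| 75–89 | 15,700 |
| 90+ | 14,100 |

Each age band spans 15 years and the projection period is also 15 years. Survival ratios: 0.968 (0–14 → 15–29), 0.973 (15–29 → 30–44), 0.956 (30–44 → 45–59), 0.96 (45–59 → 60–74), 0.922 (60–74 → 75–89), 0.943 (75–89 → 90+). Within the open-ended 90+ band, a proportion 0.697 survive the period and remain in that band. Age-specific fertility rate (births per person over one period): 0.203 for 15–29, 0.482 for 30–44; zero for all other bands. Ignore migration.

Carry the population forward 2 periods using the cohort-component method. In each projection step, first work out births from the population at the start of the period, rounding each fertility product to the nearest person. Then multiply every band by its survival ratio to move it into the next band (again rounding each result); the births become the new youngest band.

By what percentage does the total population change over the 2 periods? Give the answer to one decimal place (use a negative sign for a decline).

-1.1

Let group 1 be 0–14 through group 7 = 90+.
After projecting period 1:
Births: 11000 * 0.203 = 2233  |  13300 * 0.482 = 6411 ⇒ total 8644
Group 2: 11100 * 0.968 = 10745
Group 3: 11000 * 0.973 = 10703
Group 4: 13300 * 0.956 = 12715
Group 5: 4000 * 0.96 = 3840
Group 6: 7000 * 0.922 = 6454
Group 7: 15700 * 0.943 + 14100 * 0.697 = 14805 + 9828 = 24633
→ [8644, 10745, 10703, 12715, 3840, 6454, 24633]
After projecting period 2:
Births: 10745 * 0.203 = 2181  |  10703 * 0.482 = 5159 ⇒ total 7340
Group 2: 8644 * 0.968 = 8367
Group 3: 10745 * 0.973 = 10455
Group 4: 10703 * 0.956 = 10232
Group 5: 12715 * 0.96 = 12206
Group 6: 3840 * 0.922 = 3540
Group 7: 6454 * 0.943 + 24633 * 0.697 = 6086 + 17169 = 23255
→ [7340, 8367, 10455, 10232, 12206, 3540, 23255]
Total: 76200 → 75395; change = -805; percentage change = -1.1%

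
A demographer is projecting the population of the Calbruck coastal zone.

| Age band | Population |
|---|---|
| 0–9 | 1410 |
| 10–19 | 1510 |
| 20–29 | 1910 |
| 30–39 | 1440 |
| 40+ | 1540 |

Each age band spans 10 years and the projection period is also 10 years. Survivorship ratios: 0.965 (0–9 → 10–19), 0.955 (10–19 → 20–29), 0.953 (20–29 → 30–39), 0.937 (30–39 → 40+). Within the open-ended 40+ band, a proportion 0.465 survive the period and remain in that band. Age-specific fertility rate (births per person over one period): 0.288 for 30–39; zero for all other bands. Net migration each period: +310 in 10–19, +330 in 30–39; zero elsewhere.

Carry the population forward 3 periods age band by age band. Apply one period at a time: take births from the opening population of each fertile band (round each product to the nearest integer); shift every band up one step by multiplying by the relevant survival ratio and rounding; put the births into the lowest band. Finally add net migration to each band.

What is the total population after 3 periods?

Call the groups 1 to 5, youngest first.
— Period 1 —
Births: 1440 × 0.288 = 415
Group 2: 1410 × 0.965 = 1361
Group 3: 1510 × 0.955 = 1442
Group 4: 1910 × 0.953 = 1820
Group 5: 1440 × 0.937 + 1540 × 0.465 = 1349 + 716 = 2065
Net migration: Group 2 + 310 → 1671; Group 4 + 330 → 2150
End of period: [415, 1671, 1442, 2150, 2065]
— Period 2 —
Births: 2150 × 0.288 = 619
Group 2: 415 × 0.965 = 400
Group 3: 1671 × 0.955 = 1596
Group 4: 1442 × 0.953 = 1374
Group 5: 2150 × 0.937 + 2065 × 0.465 = 2015 + 960 = 2975
Net migration: Group 2 + 310 → 710; Group 4 + 330 → 1704
End of period: [619, 710, 1596, 1704, 2975]
— Period 3 —
Births: 1704 × 0.288 = 491
Group 2: 619 × 0.965 = 597
Group 3: 710 × 0.955 = 678
Group 4: 1596 × 0.953 = 1521
Group 5: 1704 × 0.937 + 2975 × 0.465 = 1597 + 1383 = 2980
Net migration: Group 2 + 310 → 907; Group 4 + 330 → 1851
End of period: [491, 907, 678, 1851, 2980]
Total after period 3: 491 + 907 + 678 + 1851 + 2980 = 6907

6907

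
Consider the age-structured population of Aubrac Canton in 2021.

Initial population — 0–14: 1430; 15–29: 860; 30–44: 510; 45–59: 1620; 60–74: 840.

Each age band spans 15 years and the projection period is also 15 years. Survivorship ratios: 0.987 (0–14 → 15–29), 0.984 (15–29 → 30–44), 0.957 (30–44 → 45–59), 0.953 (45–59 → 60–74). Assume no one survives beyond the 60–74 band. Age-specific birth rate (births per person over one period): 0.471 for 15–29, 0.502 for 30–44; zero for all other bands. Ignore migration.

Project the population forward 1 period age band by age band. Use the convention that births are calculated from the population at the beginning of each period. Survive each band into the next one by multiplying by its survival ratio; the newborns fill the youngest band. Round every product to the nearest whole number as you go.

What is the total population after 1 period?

Call the bands 1 to 5, youngest first.
Period 1:
Births: 860 × 0.471 = 405, 510 × 0.502 = 256 — total 661
Band 2: 1430 × 0.987 = 1411
Band 3: 860 × 0.984 = 846
Band 4: 510 × 0.957 = 488
Band 5: 1620 × 0.953 = 1544
End of period: [661, 1411, 846, 488, 1544]
Total after period 1: 661 + 1411 + 846 + 488 + 1544 = 4950

4950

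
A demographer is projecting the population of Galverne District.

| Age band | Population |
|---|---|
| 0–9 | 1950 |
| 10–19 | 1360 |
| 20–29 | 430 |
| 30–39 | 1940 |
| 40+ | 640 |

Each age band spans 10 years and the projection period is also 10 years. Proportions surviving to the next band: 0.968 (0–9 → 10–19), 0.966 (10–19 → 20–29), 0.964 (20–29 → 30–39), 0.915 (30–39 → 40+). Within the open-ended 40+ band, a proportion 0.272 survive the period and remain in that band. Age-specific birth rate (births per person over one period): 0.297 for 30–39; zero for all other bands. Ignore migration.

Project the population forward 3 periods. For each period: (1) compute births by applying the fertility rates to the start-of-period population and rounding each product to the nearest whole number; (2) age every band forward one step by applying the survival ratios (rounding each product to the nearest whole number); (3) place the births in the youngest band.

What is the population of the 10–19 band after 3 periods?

119

(Bands numbered youngest = 1 to oldest = 5.)
Period 1.
Births: 1940 × 0.297 = 576
Band 2: 1950 × 0.968 = 1888
Band 3: 1360 × 0.966 = 1314
Band 4: 430 × 0.964 = 415
Band 5: 1940 × 0.915 + 640 × 0.272 = 1775 + 174 = 1949
Population now: 0–9=576, 10–19=1888, 20–29=1314, 30–39=415, 40+=1949
Period 2.
Births: 415 × 0.297 = 123
Band 2: 576 × 0.968 = 558
Band 3: 1888 × 0.966 = 1824
Band 4: 1314 × 0.964 = 1267
Band 5: 415 × 0.915 + 1949 × 0.272 = 380 + 530 = 910
Population now: 0–9=123, 10–19=558, 20–29=1824, 30–39=1267, 40+=910
Period 3.
Births: 1267 × 0.297 = 376
Band 2: 123 × 0.968 = 119
Band 3: 558 × 0.966 = 539
Band 4: 1824 × 0.964 = 1758
Band 5: 1267 × 0.915 + 910 × 0.272 = 1159 + 248 = 1407
Population now: 0–9=376, 10–19=119, 20–29=539, 30–39=1758, 40+=1407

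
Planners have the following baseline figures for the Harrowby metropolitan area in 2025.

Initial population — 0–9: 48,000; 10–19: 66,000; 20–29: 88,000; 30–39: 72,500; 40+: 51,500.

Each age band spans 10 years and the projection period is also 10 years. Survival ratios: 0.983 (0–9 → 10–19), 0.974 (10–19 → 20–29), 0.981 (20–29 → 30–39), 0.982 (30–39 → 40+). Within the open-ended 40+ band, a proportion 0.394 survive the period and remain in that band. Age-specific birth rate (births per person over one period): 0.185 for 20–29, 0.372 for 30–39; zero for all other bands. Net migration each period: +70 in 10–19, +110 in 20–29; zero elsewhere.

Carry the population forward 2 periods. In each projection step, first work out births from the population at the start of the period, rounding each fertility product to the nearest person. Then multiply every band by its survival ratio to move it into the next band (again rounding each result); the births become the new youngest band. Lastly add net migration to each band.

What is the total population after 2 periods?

316737

Period 1:
Births: 88000 × 0.185 = 16280, 72500 × 0.372 = 26970 → total 43250
10–19: 48000 × 0.983 = 47184
20–29: 66000 × 0.974 = 64284
30–39: 88000 × 0.981 = 86328
40+: 72500 × 0.982 + 51500 × 0.394 = 71195 + 20291 = 91486
Net migration: 10–19 + 70 → 47254; 20–29 + 110 → 64394
End of period: [43250, 47254, 64394, 86328, 91486]
Period 2:
Births: 64394 × 0.185 = 11913, 86328 × 0.372 = 32114 → total 44027
10–19: 43250 × 0.983 = 42515
20–29: 47254 × 0.974 = 46025
30–39: 64394 × 0.981 = 63171
40+: 86328 × 0.982 + 91486 × 0.394 = 84774 + 36045 = 120819
Net migration: 10–19 + 70 → 42585; 20–29 + 110 → 46135
End of period: [44027, 42585, 46135, 63171, 120819]
Total after period 2: 44027 + 42585 + 46135 + 63171 + 120819 = 316737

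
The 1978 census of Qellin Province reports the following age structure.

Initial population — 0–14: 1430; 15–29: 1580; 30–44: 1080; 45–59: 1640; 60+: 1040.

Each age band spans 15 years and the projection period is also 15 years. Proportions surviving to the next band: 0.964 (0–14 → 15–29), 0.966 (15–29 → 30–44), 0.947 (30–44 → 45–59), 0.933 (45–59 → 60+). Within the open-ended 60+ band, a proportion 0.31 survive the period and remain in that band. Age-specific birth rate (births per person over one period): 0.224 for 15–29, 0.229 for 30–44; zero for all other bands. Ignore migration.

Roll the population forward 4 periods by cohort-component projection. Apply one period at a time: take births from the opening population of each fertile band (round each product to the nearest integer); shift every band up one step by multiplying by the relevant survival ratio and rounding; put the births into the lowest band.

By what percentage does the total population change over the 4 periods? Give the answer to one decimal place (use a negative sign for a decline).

-47.2

Call the bands 1 to 5, youngest first.
Period 1:
Births: 1580 × 0.224 = 354  |  1080 × 0.229 = 247 ⇒ total 601
Band 2: 1430 × 0.964 = 1379
Band 3: 1580 × 0.966 = 1526
Band 4: 1080 × 0.947 = 1023
Band 5: 1640 × 0.933 + 1040 × 0.31 = 1530 + 322 = 1852
→ [601, 1379, 1526, 1023, 1852]
Period 2:
Births: 1379 × 0.224 = 309  |  1526 × 0.229 = 349 ⇒ total 658
Band 2: 601 × 0.964 = 579
Band 3: 1379 × 0.966 = 1332
Band 4: 1526 × 0.947 = 1445
Band 5: 1023 × 0.933 + 1852 × 0.31 = 954 + 574 = 1528
→ [658, 579, 1332, 1445, 1528]
Period 3:
Births: 579 × 0.224 = 130  |  1332 × 0.229 = 305 ⇒ total 435
Band 2: 658 × 0.964 = 634
Band 3: 579 × 0.966 = 559
Band 4: 1332 × 0.947 = 1261
Band 5: 1445 × 0.933 + 1528 × 0.31 = 1348 + 474 = 1822
→ [435, 634, 559, 1261, 1822]
Period 4:
Births: 634 × 0.224 = 142  |  559 × 0.229 = 128 ⇒ total 270
Band 2: 435 × 0.964 = 419
Band 3: 634 × 0.966 = 612
Band 4: 559 × 0.947 = 529
Band 5: 1261 × 0.933 + 1822 × 0.31 = 1177 + 565 = 1742
→ [270, 419, 612, 529, 1742]
Total: 6770 → 3572; change = -3198; percentage change = -47.2%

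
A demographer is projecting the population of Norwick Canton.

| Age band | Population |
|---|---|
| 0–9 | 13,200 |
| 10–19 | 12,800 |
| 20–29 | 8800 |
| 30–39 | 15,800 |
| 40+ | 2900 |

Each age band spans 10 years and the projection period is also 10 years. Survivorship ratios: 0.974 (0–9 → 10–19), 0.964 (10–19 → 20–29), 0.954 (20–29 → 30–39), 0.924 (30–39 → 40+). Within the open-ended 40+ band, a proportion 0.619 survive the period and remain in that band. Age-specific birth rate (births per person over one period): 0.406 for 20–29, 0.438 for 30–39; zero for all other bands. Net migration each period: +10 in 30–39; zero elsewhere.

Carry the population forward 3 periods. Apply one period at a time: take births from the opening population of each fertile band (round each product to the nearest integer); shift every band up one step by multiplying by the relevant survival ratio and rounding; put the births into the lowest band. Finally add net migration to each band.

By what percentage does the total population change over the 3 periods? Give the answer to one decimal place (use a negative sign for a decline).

Numbering the groups 1..5 from youngest to oldest:
Period 1.
Births: 8800 × 0.406 = 3573, 15800 × 0.438 = 6920 → 10493
Group 2: 13200 × 0.974 = 12857
Group 3: 12800 × 0.964 = 12339
Group 4: 8800 × 0.954 = 8395
Group 5: 15800 × 0.924 + 2900 × 0.619 = 14599 + 1795 = 16394
Net migration: Group 4 + 10 → 8405
→ [10493, 12857, 12339, 8405, 16394]
Period 2.
Births: 12339 × 0.406 = 5010, 8405 × 0.438 = 3681 → 8691
Group 2: 10493 × 0.974 = 10220
Group 3: 12857 × 0.964 = 12394
Group 4: 12339 × 0.954 = 11771
Group 5: 8405 × 0.924 + 16394 × 0.619 = 7766 + 10148 = 17914
Net migration: Group 4 + 10 → 11781
→ [8691, 10220, 12394, 11781, 17914]
Period 3.
Births: 12394 × 0.406 = 5032, 11781 × 0.438 = 5160 → 10192
Group 2: 8691 × 0.974 = 8465
Group 3: 10220 × 0.964 = 9852
Group 4: 12394 × 0.954 = 11824
Group 5: 11781 × 0.924 + 17914 × 0.619 = 10886 + 11089 = 21975
Net migration: Group 4 + 10 → 11834
→ [10192, 8465, 9852, 11834, 21975]
Total: 53500 → 62318; change = 8818; percentage change = 16.5%

16.5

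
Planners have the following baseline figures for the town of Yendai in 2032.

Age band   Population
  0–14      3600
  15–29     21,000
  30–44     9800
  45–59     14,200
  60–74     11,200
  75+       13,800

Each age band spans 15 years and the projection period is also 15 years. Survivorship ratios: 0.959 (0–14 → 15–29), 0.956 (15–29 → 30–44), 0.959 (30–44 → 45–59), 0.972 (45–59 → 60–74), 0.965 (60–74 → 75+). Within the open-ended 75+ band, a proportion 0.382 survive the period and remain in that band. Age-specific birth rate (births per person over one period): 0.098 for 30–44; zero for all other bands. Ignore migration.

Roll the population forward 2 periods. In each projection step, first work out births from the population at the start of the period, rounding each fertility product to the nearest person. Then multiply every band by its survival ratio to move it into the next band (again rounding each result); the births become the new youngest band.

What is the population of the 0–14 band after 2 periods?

1967

(Groups numbered youngest = 1 to oldest = 6.)
Period 1:
Births: 9800 × 0.098 = 960
Group 2: 3600 × 0.959 = 3452
Group 3: 21000 × 0.956 = 20076
Group 4: 9800 × 0.959 = 9398
Group 5: 14200 × 0.972 = 13802
Group 6: 11200 × 0.965 + 13800 × 0.382 = 10808 + 5272 = 16080
End of period: [960, 3452, 20076, 9398, 13802, 16080]
Period 2:
Births: 20076 × 0.098 = 1967
Group 2: 960 × 0.959 = 921
Group 3: 3452 × 0.956 = 3300
Group 4: 20076 × 0.959 = 19253
Group 5: 9398 × 0.972 = 9135
Group 6: 13802 × 0.965 + 16080 × 0.382 = 13319 + 6143 = 19462
End of period: [1967, 921, 3300, 19253, 9135, 19462]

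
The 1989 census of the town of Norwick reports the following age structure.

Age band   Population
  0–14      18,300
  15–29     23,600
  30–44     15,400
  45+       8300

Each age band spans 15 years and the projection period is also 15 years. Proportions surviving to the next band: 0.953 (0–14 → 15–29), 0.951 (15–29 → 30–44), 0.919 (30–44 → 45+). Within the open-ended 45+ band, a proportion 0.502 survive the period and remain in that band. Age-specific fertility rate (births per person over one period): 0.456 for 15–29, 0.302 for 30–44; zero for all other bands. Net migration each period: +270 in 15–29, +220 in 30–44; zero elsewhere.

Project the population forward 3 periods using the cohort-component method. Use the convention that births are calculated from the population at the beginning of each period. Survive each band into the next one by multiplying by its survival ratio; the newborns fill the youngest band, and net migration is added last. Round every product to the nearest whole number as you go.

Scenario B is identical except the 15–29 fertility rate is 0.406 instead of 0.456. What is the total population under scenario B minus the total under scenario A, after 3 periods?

Call the groups 1 to 4, youngest first.
[period 1]
Births: 23600 × 0.456 = 10762, 15400 × 0.302 = 4651 ⇒ total 15413
Group 2: 18300 × 0.953 = 17440
Group 3: 23600 × 0.951 = 22444
Group 4: 15400 × 0.919 + 8300 × 0.502 = 14153 + 4167 = 18320
Net migration: Group 2 + 270 → 17710; Group 3 + 220 → 22664
Population now: 0–14=15413, 15–29=17710, 30–44=22664, 45+=18320
[period 2]
Births: 17710 × 0.456 = 8076, 22664 × 0.302 = 6845 ⇒ total 14921
Group 2: 15413 × 0.953 = 14689
Group 3: 17710 × 0.951 = 16842
Group 4: 22664 × 0.919 + 18320 × 0.502 = 20828 + 9197 = 30025
Net migration: Group 2 + 270 → 14959; Group 3 + 220 → 17062
Population now: 0–14=14921, 15–29=14959, 30–44=17062, 45+=30025
[period 3]
Births: 14959 × 0.456 = 6821, 17062 × 0.302 = 5153 ⇒ total 11974
Group 2: 14921 × 0.953 = 14220
Group 3: 14959 × 0.951 = 14226
Group 4: 17062 × 0.919 + 30025 × 0.502 = 15680 + 15073 = 30753
Net migration: Group 2 + 270 → 14490; Group 3 + 220 → 14446
Population now: 0–14=11974, 15–29=14490, 30–44=14446, 45+=30753
Scenario A total after 3 periods: 71663
Scenario B projection —
[period 1]
Births: 23600 × 0.406 = 9582, 15400 × 0.302 = 4651 ⇒ total 14233
Group 2: 18300 × 0.953 = 17440
Group 3: 23600 × 0.951 = 22444
Group 4: 15400 × 0.919 + 8300 × 0.502 = 14153 + 4167 = 18320
Net migration: Group 2 + 270 → 17710; Group 3 + 220 → 22664
Population now: 0–14=14233, 15–29=17710, 30–44=22664, 45+=18320
[period 2]
Births: 17710 × 0.406 = 7190, 22664 × 0.302 = 6845 ⇒ total 14035
Group 2: 14233 × 0.953 = 13564
Group 3: 17710 × 0.951 = 16842
Group 4: 22664 × 0.919 + 18320 × 0.502 = 20828 + 9197 = 30025
Net migration: Group 2 + 270 → 13834; Group 3 + 220 → 17062
Population now: 0–14=14035, 15–29=13834, 30–44=17062, 45+=30025
[period 3]
Births: 13834 × 0.406 = 5617, 17062 × 0.302 = 5153 ⇒ total 10770
Group 2: 14035 × 0.953 = 13375
Group 3: 13834 × 0.951 = 13156
Group 4: 17062 × 0.919 + 30025 × 0.502 = 15680 + 15073 = 30753
Net migration: Group 2 + 270 → 13645; Group 3 + 220 → 13376
Population now: 0–14=10770, 15–29=13645, 30–44=13376, 45+=30753
Scenario B total after 3 periods: 68544
Difference B − A = 68544 − 71663 = -3119

-3119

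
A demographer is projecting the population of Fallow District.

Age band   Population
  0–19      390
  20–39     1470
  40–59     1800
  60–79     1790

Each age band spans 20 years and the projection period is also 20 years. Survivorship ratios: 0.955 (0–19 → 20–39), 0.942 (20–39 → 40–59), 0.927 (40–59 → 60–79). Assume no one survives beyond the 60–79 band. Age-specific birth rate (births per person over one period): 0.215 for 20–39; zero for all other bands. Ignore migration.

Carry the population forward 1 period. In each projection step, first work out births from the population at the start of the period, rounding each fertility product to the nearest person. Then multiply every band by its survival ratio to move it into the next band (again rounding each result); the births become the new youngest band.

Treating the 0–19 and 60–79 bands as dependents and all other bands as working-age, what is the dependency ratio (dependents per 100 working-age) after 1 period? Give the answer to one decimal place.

Period 1:
Births: 1470 × 0.215 = 316
20–39: 390 × 0.955 = 372
40–59: 1470 × 0.942 = 1385
60–79: 1800 × 0.927 = 1669
Population now: 0–19=316, 20–39=372, 40–59=1385, 60–79=1669
Dependents (band 0–19 + band 60–79) = 316 + 1669 = 1985; working-age = 1757; ratio = 1985/1757 × 100 = 113.0

113.0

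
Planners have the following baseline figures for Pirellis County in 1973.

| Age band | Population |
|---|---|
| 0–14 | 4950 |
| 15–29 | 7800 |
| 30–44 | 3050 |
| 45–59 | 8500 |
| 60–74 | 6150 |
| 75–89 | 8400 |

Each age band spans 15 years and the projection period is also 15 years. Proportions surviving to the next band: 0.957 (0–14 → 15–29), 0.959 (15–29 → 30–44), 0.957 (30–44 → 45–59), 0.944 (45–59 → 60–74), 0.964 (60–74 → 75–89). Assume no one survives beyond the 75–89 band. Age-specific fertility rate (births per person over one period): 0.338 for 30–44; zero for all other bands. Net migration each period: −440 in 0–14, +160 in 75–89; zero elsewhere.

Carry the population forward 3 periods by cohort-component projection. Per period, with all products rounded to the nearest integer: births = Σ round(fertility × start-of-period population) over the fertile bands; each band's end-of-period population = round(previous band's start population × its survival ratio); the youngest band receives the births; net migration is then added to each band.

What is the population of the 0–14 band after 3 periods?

1096

(Groups numbered youngest = 1 to oldest = 6.)
After projecting period 1:
Births: 3050 * 0.338 = 1031
Group 2: 4950 * 0.957 = 4737
Group 3: 7800 * 0.959 = 7480
Group 4: 3050 * 0.957 = 2919
Group 5: 8500 * 0.944 = 8024
Group 6: 6150 * 0.964 = 5929
Net migration: Group 1 − 440 → 591; Group 6 + 160 → 6089
→ [591, 4737, 7480, 2919, 8024, 6089]
After projecting period 2:
Births: 7480 * 0.338 = 2528
Group 2: 591 * 0.957 = 566
Group 3: 4737 * 0.959 = 4543
Group 4: 7480 * 0.957 = 7158
Group 5: 2919 * 0.944 = 2756
Group 6: 8024 * 0.964 = 7735
Net migration: Group 1 − 440 → 2088; Group 6 + 160 → 7895
→ [2088, 566, 4543, 7158, 2756, 7895]
After projecting period 3:
Births: 4543 * 0.338 = 1536
Group 2: 2088 * 0.957 = 1998
Group 3: 566 * 0.959 = 543
Group 4: 4543 * 0.957 = 4348
Group 5: 7158 * 0.944 = 6757
Group 6: 2756 * 0.964 = 2657
Net migration: Group 1 − 440 → 1096; Group 6 + 160 → 2817
→ [1096, 1998, 543, 4348, 6757, 2817]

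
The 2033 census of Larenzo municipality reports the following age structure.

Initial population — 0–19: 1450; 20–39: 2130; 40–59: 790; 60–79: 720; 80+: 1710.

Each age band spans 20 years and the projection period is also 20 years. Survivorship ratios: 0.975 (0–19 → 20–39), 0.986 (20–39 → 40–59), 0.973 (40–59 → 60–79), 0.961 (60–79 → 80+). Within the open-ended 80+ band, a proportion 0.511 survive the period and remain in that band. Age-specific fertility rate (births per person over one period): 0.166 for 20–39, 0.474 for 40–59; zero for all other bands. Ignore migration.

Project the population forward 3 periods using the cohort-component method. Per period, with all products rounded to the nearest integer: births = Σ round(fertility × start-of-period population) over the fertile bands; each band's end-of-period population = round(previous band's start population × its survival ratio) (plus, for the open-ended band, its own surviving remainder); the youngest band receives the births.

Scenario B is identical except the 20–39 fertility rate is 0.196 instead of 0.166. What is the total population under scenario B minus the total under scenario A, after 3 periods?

134

— Period 1 —
Births: 2130 * 0.166 = 354 ; 790 * 0.474 = 374 → total 728
20–39: 1450 * 0.975 = 1414
40–59: 2130 * 0.986 = 2100
60–79: 790 * 0.973 = 769
80+: 720 * 0.961 + 1710 * 0.511 = 692 + 874 = 1566
Giving 728 / 1414 / 2100 / 769 / 1566.
— Period 2 —
Births: 1414 * 0.166 = 235 ; 2100 * 0.474 = 995 → total 1230
20–39: 728 * 0.975 = 710
40–59: 1414 * 0.986 = 1394
60–79: 2100 * 0.973 = 2043
80+: 769 * 0.961 + 1566 * 0.511 = 739 + 800 = 1539
Giving 1230 / 710 / 1394 / 2043 / 1539.
— Period 3 —
Births: 710 * 0.166 = 118 ; 1394 * 0.474 = 661 → total 779
20–39: 1230 * 0.975 = 1199
40–59: 710 * 0.986 = 700
60–79: 1394 * 0.973 = 1356
80+: 2043 * 0.961 + 1539 * 0.511 = 1963 + 786 = 2749
Giving 779 / 1199 / 700 / 1356 / 2749.
Scenario A total after 3 periods: 6783
Scenario B projection —
— Period 1 —
Births: 2130 * 0.196 = 417 ; 790 * 0.474 = 374 → total 791
20–39: 1450 * 0.975 = 1414
40–59: 2130 * 0.986 = 2100
60–79: 790 * 0.973 = 769
80+: 720 * 0.961 + 1710 * 0.511 = 692 + 874 = 1566
Giving 791 / 1414 / 2100 / 769 / 1566.
— Period 2 —
Births: 1414 * 0.196 = 277 ; 2100 * 0.474 = 995 → total 1272
20–39: 791 * 0.975 = 771
40–59: 1414 * 0.986 = 1394
60–79: 2100 * 0.973 = 2043
80+: 769 * 0.961 + 1566 * 0.511 = 739 + 800 = 1539
Giving 1272 / 771 / 1394 / 2043 / 1539.
— Period 3 —
Births: 771 * 0.196 = 151 ; 1394 * 0.474 = 661 → total 812
20–39: 1272 * 0.975 = 1240
40–59: 771 * 0.986 = 760
60–79: 1394 * 0.973 = 1356
80+: 2043 * 0.961 + 1539 * 0.511 = 1963 + 786 = 2749
Giving 812 / 1240 / 760 / 1356 / 2749.
Scenario B total after 3 periods: 6917
Difference B − A = 6917 − 6783 = 134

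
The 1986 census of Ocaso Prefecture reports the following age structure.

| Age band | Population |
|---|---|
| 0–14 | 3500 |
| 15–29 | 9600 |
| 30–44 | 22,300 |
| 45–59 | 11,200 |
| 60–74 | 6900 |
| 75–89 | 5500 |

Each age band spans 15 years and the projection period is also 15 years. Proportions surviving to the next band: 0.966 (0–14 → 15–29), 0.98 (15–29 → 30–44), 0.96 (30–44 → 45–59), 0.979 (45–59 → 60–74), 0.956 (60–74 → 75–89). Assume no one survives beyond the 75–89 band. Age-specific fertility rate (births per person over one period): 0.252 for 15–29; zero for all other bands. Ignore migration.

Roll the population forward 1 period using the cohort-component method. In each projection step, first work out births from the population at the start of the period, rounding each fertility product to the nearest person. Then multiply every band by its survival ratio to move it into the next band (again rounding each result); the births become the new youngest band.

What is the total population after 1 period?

Let band 1 be 0–14 through band 6 = 75–89.
After projecting period 1:
Births: 9600 × 0.252 = 2419
Band 2: 3500 × 0.966 = 3381
Band 3: 9600 × 0.98 = 9408
Band 4: 22300 × 0.96 = 21408
Band 5: 11200 × 0.979 = 10965
Band 6: 6900 × 0.956 = 6596
End of period: [2419, 3381, 9408, 21408, 10965, 6596]
Total after period 1: 2419 + 3381 + 9408 + 21408 + 10965 + 6596 = 54177

54177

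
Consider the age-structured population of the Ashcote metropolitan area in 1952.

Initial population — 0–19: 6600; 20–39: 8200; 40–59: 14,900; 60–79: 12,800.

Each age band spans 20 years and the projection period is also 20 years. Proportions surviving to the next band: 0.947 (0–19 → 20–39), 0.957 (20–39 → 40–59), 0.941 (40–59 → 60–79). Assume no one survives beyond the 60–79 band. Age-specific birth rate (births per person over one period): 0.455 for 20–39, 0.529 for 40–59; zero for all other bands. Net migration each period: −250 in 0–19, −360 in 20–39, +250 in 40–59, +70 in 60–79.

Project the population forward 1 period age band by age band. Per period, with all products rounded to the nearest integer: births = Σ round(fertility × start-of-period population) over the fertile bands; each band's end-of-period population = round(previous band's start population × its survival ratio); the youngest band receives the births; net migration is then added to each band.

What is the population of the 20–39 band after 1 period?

Period 1.
Births: 8200 × 0.455 = 3731 ; 14900 × 0.529 = 7882 ⇒ total 11613
20–39: 6600 × 0.947 = 6250
40–59: 8200 × 0.957 = 7847
60–79: 14900 × 0.941 = 14021
Net migration: 0–19 − 250 → 11363; 20–39 − 360 → 5890; 40–59 + 250 → 8097; 60–79 + 70 → 14091
Population now: 0–19=11363, 20–39=5890, 40–59=8097, 60–79=14091

5890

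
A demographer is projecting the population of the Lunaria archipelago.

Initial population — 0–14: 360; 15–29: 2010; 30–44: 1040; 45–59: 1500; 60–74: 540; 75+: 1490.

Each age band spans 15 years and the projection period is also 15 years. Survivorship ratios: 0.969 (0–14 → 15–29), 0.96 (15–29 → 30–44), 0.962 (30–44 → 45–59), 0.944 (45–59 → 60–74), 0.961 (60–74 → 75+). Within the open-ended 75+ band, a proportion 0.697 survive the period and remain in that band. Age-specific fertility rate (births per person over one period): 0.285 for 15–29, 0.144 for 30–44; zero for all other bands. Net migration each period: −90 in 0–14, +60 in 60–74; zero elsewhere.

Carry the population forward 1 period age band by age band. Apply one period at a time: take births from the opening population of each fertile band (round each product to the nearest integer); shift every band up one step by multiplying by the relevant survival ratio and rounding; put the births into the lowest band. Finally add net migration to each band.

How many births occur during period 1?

[period 1]
Births: 2010 × 0.285 = 573, 1040 × 0.144 = 150 — total 723
15–29: 360 × 0.969 = 349
30–44: 2010 × 0.96 = 1930
45–59: 1040 × 0.962 = 1000
60–74: 1500 × 0.944 = 1416
75+: 540 × 0.961 + 1490 × 0.697 = 519 + 1039 = 1558
Net migration: 0–14 − 90 → 633; 60–74 + 60 → 1476
→ [633, 349, 1930, 1000, 1476, 1558]

723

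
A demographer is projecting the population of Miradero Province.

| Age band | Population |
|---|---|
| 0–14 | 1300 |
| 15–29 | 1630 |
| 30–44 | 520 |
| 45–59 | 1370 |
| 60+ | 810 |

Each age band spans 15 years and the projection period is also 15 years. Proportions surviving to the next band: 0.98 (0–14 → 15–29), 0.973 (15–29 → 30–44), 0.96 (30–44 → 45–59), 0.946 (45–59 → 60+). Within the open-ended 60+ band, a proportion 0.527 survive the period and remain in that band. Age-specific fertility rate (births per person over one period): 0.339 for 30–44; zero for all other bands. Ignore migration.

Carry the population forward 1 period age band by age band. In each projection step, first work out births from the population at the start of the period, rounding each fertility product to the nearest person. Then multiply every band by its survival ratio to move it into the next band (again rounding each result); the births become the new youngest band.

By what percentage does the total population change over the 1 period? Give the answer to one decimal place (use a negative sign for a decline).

-6.6

Call the bands 1 to 5, youngest first.
After projecting period 1:
Births: 520 * 0.339 = 176
Band 2: 1300 * 0.98 = 1274
Band 3: 1630 * 0.973 = 1586
Band 4: 520 * 0.96 = 499
Band 5: 1370 * 0.946 + 810 * 0.527 = 1296 + 427 = 1723
Population now: 0–14=176, 15–29=1274, 30–44=1586, 45–59=499, 60+=1723
Total: 5630 → 5258; change = -372; percentage change = -6.6%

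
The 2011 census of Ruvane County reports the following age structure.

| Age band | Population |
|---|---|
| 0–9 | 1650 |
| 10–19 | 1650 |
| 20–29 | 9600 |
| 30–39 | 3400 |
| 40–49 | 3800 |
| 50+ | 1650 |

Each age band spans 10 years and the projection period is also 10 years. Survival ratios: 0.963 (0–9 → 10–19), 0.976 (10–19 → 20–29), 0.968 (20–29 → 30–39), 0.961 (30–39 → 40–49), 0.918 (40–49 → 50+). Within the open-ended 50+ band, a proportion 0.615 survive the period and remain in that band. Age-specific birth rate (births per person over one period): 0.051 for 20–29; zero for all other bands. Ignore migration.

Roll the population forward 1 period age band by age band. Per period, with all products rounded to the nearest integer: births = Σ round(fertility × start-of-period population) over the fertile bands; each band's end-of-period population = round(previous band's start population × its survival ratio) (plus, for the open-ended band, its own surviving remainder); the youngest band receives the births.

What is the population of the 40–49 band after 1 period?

3267

Call the groups 1 to 6, youngest first.
Period 1.
Births: 9600 * 0.051 = 490
Group 2: 1650 * 0.963 = 1589
Group 3: 1650 * 0.976 = 1610
Group 4: 9600 * 0.968 = 9293
Group 5: 3400 * 0.961 = 3267
Group 6: 3800 * 0.918 + 1650 * 0.615 = 3488 + 1015 = 4503
Giving 490 / 1589 / 1610 / 9293 / 3267 / 4503.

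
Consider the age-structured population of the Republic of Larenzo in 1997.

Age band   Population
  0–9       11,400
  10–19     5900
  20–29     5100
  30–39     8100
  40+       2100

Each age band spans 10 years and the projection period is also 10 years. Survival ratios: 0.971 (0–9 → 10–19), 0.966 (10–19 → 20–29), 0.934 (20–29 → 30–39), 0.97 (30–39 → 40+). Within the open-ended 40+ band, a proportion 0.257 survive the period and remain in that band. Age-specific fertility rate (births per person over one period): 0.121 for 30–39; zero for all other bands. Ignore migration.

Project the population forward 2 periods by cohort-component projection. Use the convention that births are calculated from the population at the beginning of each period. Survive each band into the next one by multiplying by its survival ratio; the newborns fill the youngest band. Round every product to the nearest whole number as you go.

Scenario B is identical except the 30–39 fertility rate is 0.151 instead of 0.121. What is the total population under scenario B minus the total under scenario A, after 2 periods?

379

Period 1:
Births: 8100 × 0.121 = 980
10–19: 11400 × 0.971 = 11069
20–29: 5900 × 0.966 = 5699
30–39: 5100 × 0.934 = 4763
40+: 8100 × 0.97 + 2100 × 0.257 = 7857 + 540 = 8397
Population now: 0–9=980, 10–19=11069, 20–29=5699, 30–39=4763, 40+=8397
Period 2:
Births: 4763 × 0.121 = 576
10–19: 980 × 0.971 = 952
20–29: 11069 × 0.966 = 10693
30–39: 5699 × 0.934 = 5323
40+: 4763 × 0.97 + 8397 × 0.257 = 4620 + 2158 = 6778
Population now: 0–9=576, 10–19=952, 20–29=10693, 30–39=5323, 40+=6778
Scenario A total after 2 periods: 24322
Scenario B projection —
Period 1:
Births: 8100 × 0.151 = 1223
10–19: 11400 × 0.971 = 11069
20–29: 5900 × 0.966 = 5699
30–39: 5100 × 0.934 = 4763
40+: 8100 × 0.97 + 2100 × 0.257 = 7857 + 540 = 8397
Population now: 0–9=1223, 10–19=11069, 20–29=5699, 30–39=4763, 40+=8397
Period 2:
Births: 4763 × 0.151 = 719
10–19: 1223 × 0.971 = 1188
20–29: 11069 × 0.966 = 10693
30–39: 5699 × 0.934 = 5323
40+: 4763 × 0.97 + 8397 × 0.257 = 4620 + 2158 = 6778
Population now: 0–9=719, 10–19=1188, 20–29=10693, 30–39=5323, 40+=6778
Scenario B total after 2 periods: 24701
Difference B − A = 24701 − 24322 = 379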